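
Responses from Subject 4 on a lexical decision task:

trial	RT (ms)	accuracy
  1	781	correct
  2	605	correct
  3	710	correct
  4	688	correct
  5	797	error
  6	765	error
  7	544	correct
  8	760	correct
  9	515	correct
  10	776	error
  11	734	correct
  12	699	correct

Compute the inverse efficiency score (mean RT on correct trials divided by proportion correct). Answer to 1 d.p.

Correct trials (n=9): 781, 605, 710, 688, 544, 760, 515, 734, 699
Mean correct RT = 6036/9 = 670.6667 ms
Proportion correct = 9/12
IES = 670.6667 / (9/12) = 894.222 ms

894.2 ms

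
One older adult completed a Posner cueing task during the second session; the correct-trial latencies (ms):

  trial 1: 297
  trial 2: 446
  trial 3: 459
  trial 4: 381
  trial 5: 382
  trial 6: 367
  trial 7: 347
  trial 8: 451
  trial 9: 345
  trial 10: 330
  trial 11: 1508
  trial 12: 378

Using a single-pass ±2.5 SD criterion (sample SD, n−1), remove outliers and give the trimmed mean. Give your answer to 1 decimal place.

380.3 ms

n = 12, ΣRT = 5691, M = 474.250
Σ(x−M)² = 1193306.25; s = √(1193306.25/11) = 329.367
Cutoffs: 474.250 ± 2.5·329.367 → [-349.2, 1297.7]
Outside: 1508 → excluded.
Retained (n=11): Σ = 4183, mean = 4183/11 = 380.273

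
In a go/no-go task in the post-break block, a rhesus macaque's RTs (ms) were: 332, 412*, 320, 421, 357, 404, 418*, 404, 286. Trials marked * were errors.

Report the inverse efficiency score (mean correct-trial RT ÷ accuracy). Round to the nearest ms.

Correct trials (n=7): 332, 320, 421, 357, 404, 404, 286
Mean correct RT = 2524/7 = 360.5714 ms
Proportion correct = 7/9
IES = 360.5714 / (7/9) = 463.592 ms

464 ms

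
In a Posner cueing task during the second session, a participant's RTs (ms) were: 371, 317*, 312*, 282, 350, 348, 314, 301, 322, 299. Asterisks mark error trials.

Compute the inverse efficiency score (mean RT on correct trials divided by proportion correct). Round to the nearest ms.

Correct trials (n=8): 371, 282, 350, 348, 314, 301, 322, 299
Mean correct RT = 2587/8 = 323.3750 ms
Proportion correct = 8/10
IES = 323.3750 / (8/10) = 404.219 ms

404 ms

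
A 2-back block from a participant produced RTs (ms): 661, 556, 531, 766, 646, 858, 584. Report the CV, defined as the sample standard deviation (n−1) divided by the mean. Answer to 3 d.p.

n = 7, Σ = 4602, M = 657.4286
Σ(x−M)² = 83823.714; s = √(83823.714/6) = 118.1974
CV = 118.1974 / 657.4286 = 0.17979

0.180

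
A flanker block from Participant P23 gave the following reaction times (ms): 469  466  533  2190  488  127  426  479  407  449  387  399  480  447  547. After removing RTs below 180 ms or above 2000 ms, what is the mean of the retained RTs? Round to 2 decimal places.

459.77 ms

Excluded: 127, 2190
Retained (n=13): Σ = 5977
Mean = 5977/13 = 459.7692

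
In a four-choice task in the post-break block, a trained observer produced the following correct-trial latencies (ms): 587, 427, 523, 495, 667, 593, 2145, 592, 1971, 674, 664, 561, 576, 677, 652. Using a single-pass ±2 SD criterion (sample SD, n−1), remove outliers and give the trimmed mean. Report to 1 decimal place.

591.4 ms

n = 15, ΣRT = 11804, M = 786.933
Σ(x−M)² = 3814460.93; s = √(3814460.93/14) = 521.978
Cutoffs: 786.933 ± 2·521.978 → [-257.0, 1830.9]
Outside: 1971, 2145 → excluded.
Retained (n=13): Σ = 7688, mean = 7688/13 = 591.385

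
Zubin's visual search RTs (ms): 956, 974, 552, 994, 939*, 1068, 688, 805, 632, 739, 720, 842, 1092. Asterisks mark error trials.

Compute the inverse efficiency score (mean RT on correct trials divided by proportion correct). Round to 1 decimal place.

908.4 ms

Correct trials (n=12): 956, 974, 552, 994, 1068, 688, 805, 632, 739, 720, 842, 1092
Mean correct RT = 10062/12 = 838.5000 ms
Proportion correct = 12/13
IES = 838.5000 / (12/13) = 908.375 ms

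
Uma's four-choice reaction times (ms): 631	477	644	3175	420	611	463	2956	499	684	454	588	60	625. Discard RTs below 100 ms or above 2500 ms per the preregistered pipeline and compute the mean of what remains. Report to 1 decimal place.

Excluded: 60, 2956, 3175
Retained (n=11): Σ = 6096
Mean = 6096/11 = 554.1818

554.2 ms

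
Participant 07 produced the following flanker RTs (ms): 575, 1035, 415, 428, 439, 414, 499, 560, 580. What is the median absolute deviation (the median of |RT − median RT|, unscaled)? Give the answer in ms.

76 ms

Sorted: 414, 415, 428, 439, 499, 560, 575, 580, 1035 → median = 499
|x − 499|: 76, 536, 84, 71, 60, 85, 0, 61, 81
Sorted deviations: 0, 60, 61, 71, 76, 81, 84, 85, 536 → MAD = 76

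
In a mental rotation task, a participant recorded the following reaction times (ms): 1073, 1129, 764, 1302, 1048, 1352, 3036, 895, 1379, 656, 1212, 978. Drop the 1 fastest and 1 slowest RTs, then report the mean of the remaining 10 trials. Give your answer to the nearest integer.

Sorted: 656, 764, 895, 978, 1048, 1073, 1129, 1212, 1302, 1352, 1379, 3036
Drop lowest 1 (656) and highest 1 (3036)
Remaining (n=10): Σ = 11132, mean = 11132/10 = 1113.200

1113 ms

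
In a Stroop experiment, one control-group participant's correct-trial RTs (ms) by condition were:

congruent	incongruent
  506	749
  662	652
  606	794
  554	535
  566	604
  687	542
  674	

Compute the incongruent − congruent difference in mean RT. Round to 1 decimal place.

M(congruent) = 4255/7 = 607.857
M(incongruent) = 3876/6 = 646.000
Difference = 646.000 − 607.857 = 38.143 ms

38.1 ms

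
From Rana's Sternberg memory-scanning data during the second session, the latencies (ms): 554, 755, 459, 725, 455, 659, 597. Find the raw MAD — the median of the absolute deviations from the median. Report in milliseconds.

Sorted: 455, 459, 554, 597, 659, 725, 755 → median = 597
|x − 597|: 43, 158, 138, 128, 142, 62, 0
Sorted deviations: 0, 43, 62, 128, 138, 142, 158 → MAD = 128

128 ms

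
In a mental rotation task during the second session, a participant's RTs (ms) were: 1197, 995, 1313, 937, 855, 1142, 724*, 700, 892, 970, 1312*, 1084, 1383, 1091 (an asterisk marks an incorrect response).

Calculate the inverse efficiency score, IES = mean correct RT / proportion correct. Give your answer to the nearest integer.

1221 ms

Correct trials (n=12): 1197, 995, 1313, 937, 855, 1142, 700, 892, 970, 1084, 1383, 1091
Mean correct RT = 12559/12 = 1046.5833 ms
Proportion correct = 12/14
IES = 1046.5833 / (12/14) = 1221.014 ms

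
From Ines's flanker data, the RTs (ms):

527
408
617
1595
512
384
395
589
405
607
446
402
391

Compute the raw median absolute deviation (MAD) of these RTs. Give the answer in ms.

Sorted: 384, 391, 395, 402, 405, 408, 446, 512, 527, 589, 607, 617, 1595 → median = 446
|x − 446|: 81, 38, 171, 1149, 66, 62, 51, 143, 41, 161, 0, 44, 55
Sorted deviations: 0, 38, 41, 44, 51, 55, 62, 66, 81, 143, 161, 171, 1149 → MAD = 62

62 ms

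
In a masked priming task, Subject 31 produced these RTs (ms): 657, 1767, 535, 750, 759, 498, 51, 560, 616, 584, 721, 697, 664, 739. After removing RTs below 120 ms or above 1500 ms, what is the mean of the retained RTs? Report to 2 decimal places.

648.33 ms

Excluded: 51, 1767
Retained (n=12): Σ = 7780
Mean = 7780/12 = 648.3333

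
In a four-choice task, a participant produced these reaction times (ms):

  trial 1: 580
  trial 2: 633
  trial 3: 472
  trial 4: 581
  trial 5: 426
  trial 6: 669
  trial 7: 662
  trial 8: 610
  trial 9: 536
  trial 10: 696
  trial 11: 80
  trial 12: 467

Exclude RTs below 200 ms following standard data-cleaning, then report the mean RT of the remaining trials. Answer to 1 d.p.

575.6 ms

Excluded: 80
Retained (n=11): Σ = 6332
Mean = 6332/11 = 575.6364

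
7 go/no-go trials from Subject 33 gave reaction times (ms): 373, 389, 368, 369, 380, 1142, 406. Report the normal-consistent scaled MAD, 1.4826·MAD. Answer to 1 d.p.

16.3 ms

Sorted: 368, 369, 373, 380, 389, 406, 1142 → median = 380
|x − 380| sorted: 0, 7, 9, 11, 12, 26, 762 → MAD = 11
Robust SD ≈ 1.4826 × 11 = 16.309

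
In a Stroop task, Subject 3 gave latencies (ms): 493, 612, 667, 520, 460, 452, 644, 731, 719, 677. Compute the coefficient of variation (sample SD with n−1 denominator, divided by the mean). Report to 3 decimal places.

n = 10, Σ = 5975, M = 597.5000
Σ(x−M)² = 103110.500; s = √(103110.500/9) = 107.0361
CV = 107.0361 / 597.5000 = 0.17914

0.179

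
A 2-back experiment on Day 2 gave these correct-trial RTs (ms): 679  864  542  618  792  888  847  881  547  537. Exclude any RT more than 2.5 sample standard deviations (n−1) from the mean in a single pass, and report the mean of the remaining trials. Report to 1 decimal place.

n = 10, ΣRT = 7195, M = 719.500
Σ(x−M)² = 203378.50; s = √(203378.50/9) = 150.325
Cutoffs: 719.500 ± 2.5·150.325 → [343.7, 1095.3]
No RTs fall outside the cutoffs; all 10 retained. Mean = 7195/10 = 719.500

719.5 ms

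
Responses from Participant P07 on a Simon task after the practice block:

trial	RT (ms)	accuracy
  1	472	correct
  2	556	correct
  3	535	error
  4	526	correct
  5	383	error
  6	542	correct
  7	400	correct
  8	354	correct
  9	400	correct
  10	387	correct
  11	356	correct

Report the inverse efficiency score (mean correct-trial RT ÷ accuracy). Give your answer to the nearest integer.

542 ms

Correct trials (n=9): 472, 556, 526, 542, 400, 354, 400, 387, 356
Mean correct RT = 3993/9 = 443.6667 ms
Proportion correct = 9/11
IES = 443.6667 / (9/11) = 542.259 ms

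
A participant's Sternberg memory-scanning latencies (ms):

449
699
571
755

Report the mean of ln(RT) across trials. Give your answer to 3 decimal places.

ln(RT): 6.1070, 6.5497, 6.3474, 6.6267
Σ ln(RT) = 25.6308
Mean = 25.6308/4 = 6.40770

6.408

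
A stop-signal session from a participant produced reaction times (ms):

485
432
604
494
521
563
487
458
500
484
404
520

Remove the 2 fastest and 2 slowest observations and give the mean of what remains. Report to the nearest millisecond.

Sorted: 404, 432, 458, 484, 485, 487, 494, 500, 520, 521, 563, 604
Drop lowest 2 (404, 432) and highest 2 (563, 604)
Remaining (n=8): Σ = 3949, mean = 3949/8 = 493.625

494 ms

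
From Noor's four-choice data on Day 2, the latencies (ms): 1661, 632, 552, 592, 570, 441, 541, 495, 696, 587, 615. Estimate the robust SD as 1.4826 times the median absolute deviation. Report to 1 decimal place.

66.7 ms

Sorted: 441, 495, 541, 552, 570, 587, 592, 615, 632, 696, 1661 → median = 587
|x − 587| sorted: 0, 5, 17, 28, 35, 45, 46, 92, 109, 146, 1074 → MAD = 45
Robust SD ≈ 1.4826 × 45 = 66.717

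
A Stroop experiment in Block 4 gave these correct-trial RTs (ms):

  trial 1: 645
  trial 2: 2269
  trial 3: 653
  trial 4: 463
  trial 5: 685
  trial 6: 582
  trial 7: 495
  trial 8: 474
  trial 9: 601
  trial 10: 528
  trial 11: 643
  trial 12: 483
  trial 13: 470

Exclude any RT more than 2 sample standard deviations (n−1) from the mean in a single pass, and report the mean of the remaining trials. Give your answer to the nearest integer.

n = 13, ΣRT = 8991, M = 691.615
Σ(x−M)² = 2772123.08; s = √(2772123.08/12) = 480.635
Cutoffs: 691.615 ± 2·480.635 → [-269.7, 1652.9]
Outside: 2269 → excluded.
Retained (n=12): Σ = 6722, mean = 6722/12 = 560.167

560 ms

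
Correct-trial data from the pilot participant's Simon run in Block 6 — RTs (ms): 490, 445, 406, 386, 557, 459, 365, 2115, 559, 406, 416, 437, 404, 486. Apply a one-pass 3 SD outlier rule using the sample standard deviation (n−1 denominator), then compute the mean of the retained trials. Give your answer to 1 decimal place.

n = 14, ΣRT = 7931, M = 566.500
Σ(x−M)² = 2627179.50; s = √(2627179.50/13) = 449.545
Cutoffs: 566.500 ± 3·449.545 → [-782.1, 1915.1]
Outside: 2115 → excluded.
Retained (n=13): Σ = 5816, mean = 5816/13 = 447.385

447.4 ms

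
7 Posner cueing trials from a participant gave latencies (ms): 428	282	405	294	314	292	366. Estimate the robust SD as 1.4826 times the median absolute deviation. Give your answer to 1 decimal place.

Sorted: 282, 292, 294, 314, 366, 405, 428 → median = 314
|x − 314| sorted: 0, 20, 22, 32, 52, 91, 114 → MAD = 32
Robust SD ≈ 1.4826 × 32 = 47.443

47.4 ms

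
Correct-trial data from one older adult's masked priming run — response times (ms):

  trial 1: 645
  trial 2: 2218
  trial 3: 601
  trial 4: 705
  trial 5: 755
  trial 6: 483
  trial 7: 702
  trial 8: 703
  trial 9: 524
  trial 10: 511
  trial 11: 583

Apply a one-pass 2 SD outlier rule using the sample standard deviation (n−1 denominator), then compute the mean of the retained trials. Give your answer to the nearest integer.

621 ms

n = 11, ΣRT = 8430, M = 766.364
Σ(x−M)² = 2399242.55; s = √(2399242.55/10) = 489.821
Cutoffs: 766.364 ± 2·489.821 → [-213.3, 1746.0]
Outside: 2218 → excluded.
Retained (n=10): Σ = 6212, mean = 6212/10 = 621.200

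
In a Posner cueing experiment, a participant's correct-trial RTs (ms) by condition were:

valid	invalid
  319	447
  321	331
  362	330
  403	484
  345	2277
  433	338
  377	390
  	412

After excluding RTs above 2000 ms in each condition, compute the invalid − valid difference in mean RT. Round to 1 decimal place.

24.6 ms

invalid: exclude 2277
M(valid) = 2560/7 = 365.714
M(invalid) = 2732/7 = 390.286
Difference = 390.286 − 365.714 = 24.571 ms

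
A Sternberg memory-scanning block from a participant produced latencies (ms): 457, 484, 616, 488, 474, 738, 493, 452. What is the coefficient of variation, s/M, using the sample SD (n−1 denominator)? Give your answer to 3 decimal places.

n = 8, Σ = 4202, M = 525.2500
Σ(x−M)² = 70277.500; s = √(70277.500/7) = 100.1980
CV = 100.1980 / 525.2500 = 0.19076

0.191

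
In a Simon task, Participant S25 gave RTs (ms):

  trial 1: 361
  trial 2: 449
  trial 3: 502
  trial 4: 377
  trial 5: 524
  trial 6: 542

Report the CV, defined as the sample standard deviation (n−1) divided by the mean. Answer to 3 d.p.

n = 6, Σ = 2755, M = 459.1667
Σ(x−M)² = 29390.833; s = √(29390.833/5) = 76.6692
CV = 76.6692 / 459.1667 = 0.16697

0.167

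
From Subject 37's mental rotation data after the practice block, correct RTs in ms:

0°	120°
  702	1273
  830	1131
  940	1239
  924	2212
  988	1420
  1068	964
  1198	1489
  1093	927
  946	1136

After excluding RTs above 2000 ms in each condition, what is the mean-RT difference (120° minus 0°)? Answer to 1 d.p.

231.9 ms

120°: exclude 2212
M(0°) = 8689/9 = 965.444
M(120°) = 9579/8 = 1197.375
Difference = 1197.375 − 965.444 = 231.931 ms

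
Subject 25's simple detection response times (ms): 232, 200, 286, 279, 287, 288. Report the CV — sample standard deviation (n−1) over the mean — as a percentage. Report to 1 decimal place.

14.2%

n = 6, Σ = 1572, M = 262.0000
Σ(x−M)² = 6910.000; s = √(6910.000/5) = 37.1753
CV = 37.1753 / 262.0000 = 0.14189 = 14.189%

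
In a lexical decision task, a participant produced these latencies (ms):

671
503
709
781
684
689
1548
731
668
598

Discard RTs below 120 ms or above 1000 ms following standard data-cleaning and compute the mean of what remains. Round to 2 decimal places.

Excluded: 1548
Retained (n=9): Σ = 6034
Mean = 6034/9 = 670.4444

670.44 ms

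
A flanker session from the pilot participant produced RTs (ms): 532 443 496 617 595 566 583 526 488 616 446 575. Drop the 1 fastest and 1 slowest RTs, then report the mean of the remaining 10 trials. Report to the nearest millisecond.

542 ms

Sorted: 443, 446, 488, 496, 526, 532, 566, 575, 583, 595, 616, 617
Drop lowest 1 (443) and highest 1 (617)
Remaining (n=10): Σ = 5423, mean = 5423/10 = 542.300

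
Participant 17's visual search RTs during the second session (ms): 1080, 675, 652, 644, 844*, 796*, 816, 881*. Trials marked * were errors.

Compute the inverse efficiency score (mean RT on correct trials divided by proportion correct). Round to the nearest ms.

Correct trials (n=5): 1080, 675, 652, 644, 816
Mean correct RT = 3867/5 = 773.4000 ms
Proportion correct = 5/8
IES = 773.4000 / (5/8) = 1237.440 ms

1237 ms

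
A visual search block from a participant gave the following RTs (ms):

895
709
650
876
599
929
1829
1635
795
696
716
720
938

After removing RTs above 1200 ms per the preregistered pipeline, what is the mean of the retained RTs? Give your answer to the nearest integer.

Excluded: 1635, 1829
Retained (n=11): Σ = 8523
Mean = 8523/11 = 774.8182

775 ms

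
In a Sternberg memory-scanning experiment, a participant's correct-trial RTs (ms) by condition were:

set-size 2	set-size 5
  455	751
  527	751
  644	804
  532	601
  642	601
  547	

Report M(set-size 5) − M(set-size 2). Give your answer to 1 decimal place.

M(set-size 2) = 3347/6 = 557.833
M(set-size 5) = 3508/5 = 701.600
Difference = 701.600 − 557.833 = 143.767 ms

143.8 ms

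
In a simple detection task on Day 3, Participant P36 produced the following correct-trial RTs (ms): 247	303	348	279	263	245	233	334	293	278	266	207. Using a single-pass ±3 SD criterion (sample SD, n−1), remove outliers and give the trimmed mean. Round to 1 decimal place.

n = 12, ΣRT = 3296, M = 274.667
Σ(x−M)² = 18238.67; s = √(18238.67/11) = 40.719
Cutoffs: 274.667 ± 3·40.719 → [152.5, 396.8]
No RTs fall outside the cutoffs; all 12 retained. Mean = 3296/12 = 274.667

274.7 ms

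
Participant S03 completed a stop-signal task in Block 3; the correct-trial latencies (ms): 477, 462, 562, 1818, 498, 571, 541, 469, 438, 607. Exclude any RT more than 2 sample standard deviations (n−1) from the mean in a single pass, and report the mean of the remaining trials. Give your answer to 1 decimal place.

513.9 ms

n = 10, ΣRT = 6443, M = 644.300
Σ(x−M)² = 1557696.10; s = √(1557696.10/9) = 416.026
Cutoffs: 644.300 ± 2·416.026 → [-187.8, 1476.4]
Outside: 1818 → excluded.
Retained (n=9): Σ = 4625, mean = 4625/9 = 513.889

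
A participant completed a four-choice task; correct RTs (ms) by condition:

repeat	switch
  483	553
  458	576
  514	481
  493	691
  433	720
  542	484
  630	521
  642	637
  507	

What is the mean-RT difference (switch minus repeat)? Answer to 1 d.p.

60.4 ms

M(repeat) = 4702/9 = 522.444
M(switch) = 4663/8 = 582.875
Difference = 582.875 − 522.444 = 60.431 ms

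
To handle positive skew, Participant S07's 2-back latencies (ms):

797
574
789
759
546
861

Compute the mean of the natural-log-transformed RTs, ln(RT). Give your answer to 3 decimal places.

ln(RT): 6.6809, 6.3526, 6.6708, 6.6320, 6.3026, 6.7581
Σ ln(RT) = 39.3970
Mean = 39.3970/6 = 6.56616

6.566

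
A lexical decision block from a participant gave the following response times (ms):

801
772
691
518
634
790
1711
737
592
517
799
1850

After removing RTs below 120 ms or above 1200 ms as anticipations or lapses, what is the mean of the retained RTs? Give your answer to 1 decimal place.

Excluded: 1711, 1850
Retained (n=10): Σ = 6851
Mean = 6851/10 = 685.1000

685.1 ms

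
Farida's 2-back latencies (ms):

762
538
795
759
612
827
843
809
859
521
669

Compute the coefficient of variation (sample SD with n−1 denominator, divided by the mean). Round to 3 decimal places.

0.168

n = 11, Σ = 7994, M = 726.7273
Σ(x−M)² = 149222.182; s = √(149222.182/10) = 122.1565
CV = 122.1565 / 726.7273 = 0.16809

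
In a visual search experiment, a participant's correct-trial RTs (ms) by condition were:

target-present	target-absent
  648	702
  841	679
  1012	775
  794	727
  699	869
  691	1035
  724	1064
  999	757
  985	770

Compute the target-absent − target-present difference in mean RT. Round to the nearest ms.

M(target-present) = 7393/9 = 821.444
M(target-absent) = 7378/9 = 819.778
Difference = 819.778 − 821.444 = -1.667 ms

-2 ms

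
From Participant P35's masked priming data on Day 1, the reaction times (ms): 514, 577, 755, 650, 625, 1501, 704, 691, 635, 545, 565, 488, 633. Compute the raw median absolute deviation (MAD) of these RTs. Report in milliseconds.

68 ms

Sorted: 488, 514, 545, 565, 577, 625, 633, 635, 650, 691, 704, 755, 1501 → median = 633
|x − 633|: 119, 56, 122, 17, 8, 868, 71, 58, 2, 88, 68, 145, 0
Sorted deviations: 0, 2, 8, 17, 56, 58, 68, 71, 88, 119, 122, 145, 868 → MAD = 68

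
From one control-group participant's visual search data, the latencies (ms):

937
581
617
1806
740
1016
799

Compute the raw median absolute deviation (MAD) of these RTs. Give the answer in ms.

Sorted: 581, 617, 740, 799, 937, 1016, 1806 → median = 799
|x − 799|: 138, 218, 182, 1007, 59, 217, 0
Sorted deviations: 0, 59, 138, 182, 217, 218, 1007 → MAD = 182

182 ms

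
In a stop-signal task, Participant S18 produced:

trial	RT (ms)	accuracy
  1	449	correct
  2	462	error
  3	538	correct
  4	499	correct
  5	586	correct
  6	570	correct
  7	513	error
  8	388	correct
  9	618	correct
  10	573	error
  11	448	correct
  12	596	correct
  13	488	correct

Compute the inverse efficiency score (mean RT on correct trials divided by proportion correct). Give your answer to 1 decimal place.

Correct trials (n=10): 449, 538, 499, 586, 570, 388, 618, 448, 596, 488
Mean correct RT = 5180/10 = 518.0000 ms
Proportion correct = 10/13
IES = 518.0000 / (10/13) = 673.400 ms

673.4 ms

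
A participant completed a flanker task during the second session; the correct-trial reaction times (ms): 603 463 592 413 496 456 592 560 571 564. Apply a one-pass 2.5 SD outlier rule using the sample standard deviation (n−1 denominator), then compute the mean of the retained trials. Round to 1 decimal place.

n = 10, ΣRT = 5310, M = 531.000
Σ(x−M)² = 41554.00; s = √(41554.00/9) = 67.949
Cutoffs: 531.000 ± 2.5·67.949 → [361.1, 700.9]
No RTs fall outside the cutoffs; all 10 retained. Mean = 5310/10 = 531.000

531.0 ms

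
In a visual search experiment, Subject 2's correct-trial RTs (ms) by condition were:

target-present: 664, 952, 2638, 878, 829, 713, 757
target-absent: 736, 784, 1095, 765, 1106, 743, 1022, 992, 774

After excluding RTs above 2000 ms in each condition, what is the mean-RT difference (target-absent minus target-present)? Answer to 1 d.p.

target-present: exclude 2638
M(target-present) = 4793/6 = 798.833
M(target-absent) = 8017/9 = 890.778
Difference = 890.778 − 798.833 = 91.944 ms

91.9 ms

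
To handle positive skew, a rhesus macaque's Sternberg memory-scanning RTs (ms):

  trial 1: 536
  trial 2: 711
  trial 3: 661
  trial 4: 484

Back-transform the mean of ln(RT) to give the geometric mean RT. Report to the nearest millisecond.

ln(RT): 6.2841, 6.5667, 6.4938, 6.1821
Mean ln(RT) = 25.5266/4 = 6.38166
Geometric mean = exp(6.38166) = 590.91 ms

591 ms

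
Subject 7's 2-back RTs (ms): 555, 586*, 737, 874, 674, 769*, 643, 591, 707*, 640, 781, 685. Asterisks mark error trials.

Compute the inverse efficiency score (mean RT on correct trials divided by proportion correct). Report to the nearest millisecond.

Correct trials (n=9): 555, 737, 874, 674, 643, 591, 640, 781, 685
Mean correct RT = 6180/9 = 686.6667 ms
Proportion correct = 9/12
IES = 686.6667 / (9/12) = 915.556 ms

916 ms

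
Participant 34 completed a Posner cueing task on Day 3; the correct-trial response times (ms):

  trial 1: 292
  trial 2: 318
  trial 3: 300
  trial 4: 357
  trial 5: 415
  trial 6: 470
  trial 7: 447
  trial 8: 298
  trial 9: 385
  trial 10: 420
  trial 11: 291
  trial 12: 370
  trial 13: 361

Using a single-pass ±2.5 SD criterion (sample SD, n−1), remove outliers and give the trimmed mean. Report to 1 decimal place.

n = 13, ΣRT = 4724, M = 363.385
Σ(x−M)² = 45473.08; s = √(45473.08/12) = 61.558
Cutoffs: 363.385 ± 2.5·61.558 → [209.5, 517.3]
No RTs fall outside the cutoffs; all 13 retained. Mean = 4724/13 = 363.385

363.4 ms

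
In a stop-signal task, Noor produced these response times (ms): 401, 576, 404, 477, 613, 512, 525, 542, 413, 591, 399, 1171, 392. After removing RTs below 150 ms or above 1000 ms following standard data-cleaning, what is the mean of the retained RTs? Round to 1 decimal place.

Excluded: 1171
Retained (n=12): Σ = 5845
Mean = 5845/12 = 487.0833

487.1 ms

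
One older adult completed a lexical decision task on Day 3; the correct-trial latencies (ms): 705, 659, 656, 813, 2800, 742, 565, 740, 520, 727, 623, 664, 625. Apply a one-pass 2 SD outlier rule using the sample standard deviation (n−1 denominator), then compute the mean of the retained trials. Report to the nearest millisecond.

n = 13, ΣRT = 10839, M = 833.769
Σ(x−M)² = 4261354.31; s = √(4261354.31/12) = 595.913
Cutoffs: 833.769 ± 2·595.913 → [-358.1, 2025.6]
Outside: 2800 → excluded.
Retained (n=12): Σ = 8039, mean = 8039/12 = 669.917

670 ms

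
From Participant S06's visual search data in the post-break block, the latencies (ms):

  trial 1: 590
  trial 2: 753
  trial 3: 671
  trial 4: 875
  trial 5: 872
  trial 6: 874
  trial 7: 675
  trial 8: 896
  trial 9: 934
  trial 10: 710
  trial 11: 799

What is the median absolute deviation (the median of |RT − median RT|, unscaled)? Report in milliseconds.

Sorted: 590, 671, 675, 710, 753, 799, 872, 874, 875, 896, 934 → median = 799
|x − 799|: 209, 46, 128, 76, 73, 75, 124, 97, 135, 89, 0
Sorted deviations: 0, 46, 73, 75, 76, 89, 97, 124, 128, 135, 209 → MAD = 89

89 ms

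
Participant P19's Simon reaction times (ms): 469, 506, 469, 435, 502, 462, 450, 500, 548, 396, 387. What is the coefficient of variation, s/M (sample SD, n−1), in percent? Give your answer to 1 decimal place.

10.3%

n = 11, Σ = 5124, M = 465.8182
Σ(x−M)² = 23167.636; s = √(23167.636/10) = 48.1328
CV = 48.1328 / 465.8182 = 0.10333 = 10.333%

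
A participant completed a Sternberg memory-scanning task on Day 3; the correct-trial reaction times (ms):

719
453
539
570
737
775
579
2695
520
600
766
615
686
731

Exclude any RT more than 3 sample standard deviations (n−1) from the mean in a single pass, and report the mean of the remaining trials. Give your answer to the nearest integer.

n = 14, ΣRT = 10985, M = 784.643
Σ(x−M)² = 4060687.21; s = √(4060687.21/13) = 558.892
Cutoffs: 784.643 ± 3·558.892 → [-892.0, 2461.3]
Outside: 2695 → excluded.
Retained (n=13): Σ = 8290, mean = 8290/13 = 637.692

638 ms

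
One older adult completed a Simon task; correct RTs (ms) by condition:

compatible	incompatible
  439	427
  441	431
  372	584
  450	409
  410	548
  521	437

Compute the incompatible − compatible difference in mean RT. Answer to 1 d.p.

M(compatible) = 2633/6 = 438.833
M(incompatible) = 2836/6 = 472.667
Difference = 472.667 − 438.833 = 33.833 ms

33.8 ms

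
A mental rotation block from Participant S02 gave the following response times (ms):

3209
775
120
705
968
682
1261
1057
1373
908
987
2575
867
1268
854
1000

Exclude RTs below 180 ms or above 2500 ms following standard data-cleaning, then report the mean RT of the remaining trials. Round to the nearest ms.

Excluded: 120, 2575, 3209
Retained (n=13): Σ = 12705
Mean = 12705/13 = 977.3077

977 ms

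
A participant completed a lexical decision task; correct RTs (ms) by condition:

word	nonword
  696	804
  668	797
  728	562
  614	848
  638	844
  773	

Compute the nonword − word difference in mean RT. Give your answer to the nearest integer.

85 ms

M(word) = 4117/6 = 686.167
M(nonword) = 3855/5 = 771.000
Difference = 771.000 − 686.167 = 84.833 ms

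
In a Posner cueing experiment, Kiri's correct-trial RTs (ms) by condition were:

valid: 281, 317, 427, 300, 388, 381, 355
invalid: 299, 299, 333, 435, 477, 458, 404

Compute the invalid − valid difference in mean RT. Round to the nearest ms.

37 ms

M(valid) = 2449/7 = 349.857
M(invalid) = 2705/7 = 386.429
Difference = 386.429 − 349.857 = 36.571 ms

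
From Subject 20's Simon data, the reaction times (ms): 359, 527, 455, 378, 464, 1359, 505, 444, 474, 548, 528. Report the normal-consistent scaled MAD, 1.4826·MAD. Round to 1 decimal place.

78.6 ms

Sorted: 359, 378, 444, 455, 464, 474, 505, 527, 528, 548, 1359 → median = 474
|x − 474| sorted: 0, 10, 19, 30, 31, 53, 54, 74, 96, 115, 885 → MAD = 53
Robust SD ≈ 1.4826 × 53 = 78.578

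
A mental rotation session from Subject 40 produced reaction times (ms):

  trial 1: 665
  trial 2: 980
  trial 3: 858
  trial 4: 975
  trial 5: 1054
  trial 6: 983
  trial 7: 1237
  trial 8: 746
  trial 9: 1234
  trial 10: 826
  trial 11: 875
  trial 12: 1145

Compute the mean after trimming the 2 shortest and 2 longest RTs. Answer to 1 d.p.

Sorted: 665, 746, 826, 858, 875, 975, 980, 983, 1054, 1145, 1234, 1237
Drop lowest 2 (665, 746) and highest 2 (1234, 1237)
Remaining (n=8): Σ = 7696, mean = 7696/8 = 962.000

962.0 ms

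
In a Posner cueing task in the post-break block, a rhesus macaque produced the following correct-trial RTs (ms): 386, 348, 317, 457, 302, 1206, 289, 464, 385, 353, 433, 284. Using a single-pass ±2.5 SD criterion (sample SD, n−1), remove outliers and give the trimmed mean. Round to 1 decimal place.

n = 12, ΣRT = 5224, M = 435.333
Σ(x−M)² = 690692.67; s = √(690692.67/11) = 250.580
Cutoffs: 435.333 ± 2.5·250.580 → [-191.1, 1061.8]
Outside: 1206 → excluded.
Retained (n=11): Σ = 4018, mean = 4018/11 = 365.273

365.3 ms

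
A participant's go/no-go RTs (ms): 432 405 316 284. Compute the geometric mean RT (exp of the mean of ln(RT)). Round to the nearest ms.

ln(RT): 6.0684, 6.0039, 5.7557, 5.6490
Mean ln(RT) = 23.4770/4 = 5.86926
Geometric mean = exp(5.86926) = 353.99 ms

354 ms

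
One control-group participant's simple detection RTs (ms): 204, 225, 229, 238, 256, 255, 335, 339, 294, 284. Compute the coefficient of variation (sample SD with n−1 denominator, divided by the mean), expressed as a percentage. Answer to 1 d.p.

17.3%

n = 10, Σ = 2659, M = 265.9000
Σ(x−M)² = 19096.900; s = √(19096.900/9) = 46.0638
CV = 46.0638 / 265.9000 = 0.17324 = 17.324%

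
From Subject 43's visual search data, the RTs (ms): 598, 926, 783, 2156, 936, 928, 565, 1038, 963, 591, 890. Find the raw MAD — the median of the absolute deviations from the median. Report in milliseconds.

112 ms

Sorted: 565, 591, 598, 783, 890, 926, 928, 936, 963, 1038, 2156 → median = 926
|x − 926|: 328, 0, 143, 1230, 10, 2, 361, 112, 37, 335, 36
Sorted deviations: 0, 2, 10, 36, 37, 112, 143, 328, 335, 361, 1230 → MAD = 112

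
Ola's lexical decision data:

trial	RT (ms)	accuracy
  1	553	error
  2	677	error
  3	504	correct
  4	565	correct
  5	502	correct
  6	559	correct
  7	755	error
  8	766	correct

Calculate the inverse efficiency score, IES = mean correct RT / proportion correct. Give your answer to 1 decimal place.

926.7 ms

Correct trials (n=5): 504, 565, 502, 559, 766
Mean correct RT = 2896/5 = 579.2000 ms
Proportion correct = 5/8
IES = 579.2000 / (5/8) = 926.720 ms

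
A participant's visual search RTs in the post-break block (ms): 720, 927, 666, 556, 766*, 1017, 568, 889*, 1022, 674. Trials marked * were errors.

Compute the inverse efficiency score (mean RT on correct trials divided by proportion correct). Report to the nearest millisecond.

Correct trials (n=8): 720, 927, 666, 556, 1017, 568, 1022, 674
Mean correct RT = 6150/8 = 768.7500 ms
Proportion correct = 8/10
IES = 768.7500 / (8/10) = 960.938 ms

961 ms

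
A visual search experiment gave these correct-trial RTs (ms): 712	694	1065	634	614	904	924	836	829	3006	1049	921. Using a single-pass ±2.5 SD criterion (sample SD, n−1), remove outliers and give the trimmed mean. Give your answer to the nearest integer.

n = 12, ΣRT = 12188, M = 1015.667
Σ(x−M)² = 4564618.67; s = √(4564618.67/11) = 644.178
Cutoffs: 1015.667 ± 2.5·644.178 → [-594.8, 2626.1]
Outside: 3006 → excluded.
Retained (n=11): Σ = 9182, mean = 9182/11 = 834.727

835 ms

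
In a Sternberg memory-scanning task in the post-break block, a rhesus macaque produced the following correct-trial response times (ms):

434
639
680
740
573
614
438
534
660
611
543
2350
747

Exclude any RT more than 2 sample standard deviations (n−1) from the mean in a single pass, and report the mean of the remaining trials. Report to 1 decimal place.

601.1 ms

n = 13, ΣRT = 9563, M = 735.615
Σ(x−M)² = 2938591.08; s = √(2938591.08/12) = 494.856
Cutoffs: 735.615 ± 2·494.856 → [-254.1, 1725.3]
Outside: 2350 → excluded.
Retained (n=12): Σ = 7213, mean = 7213/12 = 601.083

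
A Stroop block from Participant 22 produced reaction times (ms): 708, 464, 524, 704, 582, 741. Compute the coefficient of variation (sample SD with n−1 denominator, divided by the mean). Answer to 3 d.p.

n = 6, Σ = 3723, M = 620.5000
Σ(x−M)² = 64435.500; s = √(64435.500/5) = 113.5214
CV = 113.5214 / 620.5000 = 0.18295

0.183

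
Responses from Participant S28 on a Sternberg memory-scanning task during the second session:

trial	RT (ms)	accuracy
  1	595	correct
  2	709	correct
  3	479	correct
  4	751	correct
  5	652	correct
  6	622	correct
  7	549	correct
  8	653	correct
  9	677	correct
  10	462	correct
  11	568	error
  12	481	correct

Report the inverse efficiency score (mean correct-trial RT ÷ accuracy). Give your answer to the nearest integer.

Correct trials (n=11): 595, 709, 479, 751, 652, 622, 549, 653, 677, 462, 481
Mean correct RT = 6630/11 = 602.7273 ms
Proportion correct = 11/12
IES = 602.7273 / (11/12) = 657.521 ms

658 ms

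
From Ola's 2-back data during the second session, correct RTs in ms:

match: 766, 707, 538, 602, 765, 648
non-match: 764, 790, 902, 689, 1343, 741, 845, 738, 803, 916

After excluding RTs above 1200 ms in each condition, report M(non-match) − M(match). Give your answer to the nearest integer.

128 ms

non-match: exclude 1343
M(match) = 4026/6 = 671.000
M(non-match) = 7188/9 = 798.667
Difference = 798.667 − 671.000 = 127.667 ms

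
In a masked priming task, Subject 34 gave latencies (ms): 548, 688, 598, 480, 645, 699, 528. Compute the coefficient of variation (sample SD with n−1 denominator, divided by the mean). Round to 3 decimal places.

n = 7, Σ = 4186, M = 598.0000
Σ(x−M)² = 41834.000; s = √(41834.000/6) = 83.5005
CV = 83.5005 / 598.0000 = 0.13963

0.140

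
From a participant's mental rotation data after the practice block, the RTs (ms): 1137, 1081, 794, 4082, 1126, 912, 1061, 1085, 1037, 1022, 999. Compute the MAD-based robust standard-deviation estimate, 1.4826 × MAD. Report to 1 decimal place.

Sorted: 794, 912, 999, 1022, 1037, 1061, 1081, 1085, 1126, 1137, 4082 → median = 1061
|x − 1061| sorted: 0, 20, 24, 24, 39, 62, 65, 76, 149, 267, 3021 → MAD = 62
Robust SD ≈ 1.4826 × 62 = 91.921

91.9 ms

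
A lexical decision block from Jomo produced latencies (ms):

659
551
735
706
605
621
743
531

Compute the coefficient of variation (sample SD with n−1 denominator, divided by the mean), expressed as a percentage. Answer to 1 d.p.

n = 8, Σ = 5151, M = 643.8750
Σ(x−M)² = 45618.875; s = √(45618.875/7) = 80.7278
CV = 80.7278 / 643.8750 = 0.12538 = 12.538%

12.5%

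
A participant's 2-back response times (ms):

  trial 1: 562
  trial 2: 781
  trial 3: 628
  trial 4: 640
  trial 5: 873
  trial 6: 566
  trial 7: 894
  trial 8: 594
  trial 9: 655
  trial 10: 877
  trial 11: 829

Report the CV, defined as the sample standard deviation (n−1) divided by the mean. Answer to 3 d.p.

n = 11, Σ = 7899, M = 718.0909
Σ(x−M)² = 177540.909; s = √(177540.909/10) = 133.2445
CV = 133.2445 / 718.0909 = 0.18555

0.186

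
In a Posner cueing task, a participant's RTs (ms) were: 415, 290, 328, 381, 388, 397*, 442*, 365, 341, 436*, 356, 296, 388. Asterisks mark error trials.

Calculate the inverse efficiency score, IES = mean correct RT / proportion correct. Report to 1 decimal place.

461.2 ms

Correct trials (n=10): 415, 290, 328, 381, 388, 365, 341, 356, 296, 388
Mean correct RT = 3548/10 = 354.8000 ms
Proportion correct = 10/13
IES = 354.8000 / (10/13) = 461.240 ms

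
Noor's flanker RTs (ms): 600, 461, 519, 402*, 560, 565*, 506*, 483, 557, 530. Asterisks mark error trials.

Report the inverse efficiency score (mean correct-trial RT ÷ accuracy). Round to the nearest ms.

Correct trials (n=7): 600, 461, 519, 560, 483, 557, 530
Mean correct RT = 3710/7 = 530.0000 ms
Proportion correct = 7/10
IES = 530.0000 / (7/10) = 757.143 ms

757 ms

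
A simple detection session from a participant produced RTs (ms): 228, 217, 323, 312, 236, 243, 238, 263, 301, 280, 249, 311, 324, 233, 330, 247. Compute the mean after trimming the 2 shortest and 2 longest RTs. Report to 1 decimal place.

269.7 ms

Sorted: 217, 228, 233, 236, 238, 243, 247, 249, 263, 280, 301, 311, 312, 323, 324, 330
Drop lowest 2 (217, 228) and highest 2 (324, 330)
Remaining (n=12): Σ = 3236, mean = 3236/12 = 269.667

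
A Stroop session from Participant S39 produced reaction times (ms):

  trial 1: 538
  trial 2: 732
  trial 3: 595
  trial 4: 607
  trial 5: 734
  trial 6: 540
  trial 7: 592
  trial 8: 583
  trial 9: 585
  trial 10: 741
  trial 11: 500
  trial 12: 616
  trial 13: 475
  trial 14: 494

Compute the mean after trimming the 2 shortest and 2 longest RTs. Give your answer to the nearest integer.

589 ms

Sorted: 475, 494, 500, 538, 540, 583, 585, 592, 595, 607, 616, 732, 734, 741
Drop lowest 2 (475, 494) and highest 2 (734, 741)
Remaining (n=10): Σ = 5888, mean = 5888/10 = 588.800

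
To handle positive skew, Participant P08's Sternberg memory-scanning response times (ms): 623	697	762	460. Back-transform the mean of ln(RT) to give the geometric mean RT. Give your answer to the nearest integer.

625 ms

ln(RT): 6.4345, 6.5468, 6.6359, 6.1312
Mean ln(RT) = 25.7485/4 = 6.43713
Geometric mean = exp(6.43713) = 624.61 ms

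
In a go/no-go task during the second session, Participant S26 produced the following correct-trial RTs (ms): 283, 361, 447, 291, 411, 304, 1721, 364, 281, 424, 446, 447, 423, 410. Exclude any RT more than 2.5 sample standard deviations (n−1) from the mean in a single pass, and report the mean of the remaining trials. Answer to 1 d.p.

n = 14, ΣRT = 6613, M = 472.357
Σ(x−M)² = 1731367.21; s = √(1731367.21/13) = 364.941
Cutoffs: 472.357 ± 2.5·364.941 → [-440.0, 1384.7]
Outside: 1721 → excluded.
Retained (n=13): Σ = 4892, mean = 4892/13 = 376.308

376.3 ms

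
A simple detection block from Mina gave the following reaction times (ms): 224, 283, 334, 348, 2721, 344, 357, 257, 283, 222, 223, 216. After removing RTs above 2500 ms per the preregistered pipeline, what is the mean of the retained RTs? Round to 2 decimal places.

Excluded: 2721
Retained (n=11): Σ = 3091
Mean = 3091/11 = 281.0000

281.00 ms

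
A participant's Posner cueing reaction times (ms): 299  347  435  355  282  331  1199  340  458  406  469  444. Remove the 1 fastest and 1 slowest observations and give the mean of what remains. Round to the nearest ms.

Sorted: 282, 299, 331, 340, 347, 355, 406, 435, 444, 458, 469, 1199
Drop lowest 1 (282) and highest 1 (1199)
Remaining (n=10): Σ = 3884, mean = 3884/10 = 388.400

388 ms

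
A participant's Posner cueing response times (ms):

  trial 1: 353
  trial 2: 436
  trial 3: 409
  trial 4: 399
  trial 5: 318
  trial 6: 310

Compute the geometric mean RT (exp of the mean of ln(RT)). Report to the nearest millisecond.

ln(RT): 5.8665, 6.0776, 6.0137, 5.9890, 5.7621, 5.7366
Mean ln(RT) = 35.4454/6 = 5.90757
Geometric mean = exp(5.90757) = 367.81 ms

368 ms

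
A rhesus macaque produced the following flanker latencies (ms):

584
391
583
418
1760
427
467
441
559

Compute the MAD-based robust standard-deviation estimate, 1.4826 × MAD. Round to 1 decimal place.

Sorted: 391, 418, 427, 441, 467, 559, 583, 584, 1760 → median = 467
|x − 467| sorted: 0, 26, 40, 49, 76, 92, 116, 117, 1293 → MAD = 76
Robust SD ≈ 1.4826 × 76 = 112.678

112.7 ms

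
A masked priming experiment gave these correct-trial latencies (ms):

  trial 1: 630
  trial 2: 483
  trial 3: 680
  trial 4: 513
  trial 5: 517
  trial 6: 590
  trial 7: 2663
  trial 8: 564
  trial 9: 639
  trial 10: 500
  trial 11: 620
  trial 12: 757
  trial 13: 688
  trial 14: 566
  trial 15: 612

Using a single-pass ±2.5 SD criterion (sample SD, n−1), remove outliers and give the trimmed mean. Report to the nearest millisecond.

n = 15, ΣRT = 11022, M = 734.800
Σ(x−M)² = 4065860.40; s = √(4065860.40/14) = 538.905
Cutoffs: 734.800 ± 2.5·538.905 → [-612.5, 2082.1]
Outside: 2663 → excluded.
Retained (n=14): Σ = 8359, mean = 8359/14 = 597.071

597 ms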